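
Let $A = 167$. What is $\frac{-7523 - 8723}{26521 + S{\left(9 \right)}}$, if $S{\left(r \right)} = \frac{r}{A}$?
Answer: $- \frac{1356541}{2214508} \approx -0.61257$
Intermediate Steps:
$S{\left(r \right)} = \frac{r}{167}$
$\frac{-7523 - 8723}{26521 + S{\left(9 \right)}} = \frac{-7523 - 8723}{26521 + \frac{1}{167} \cdot 9} = - \frac{16246}{26521 + \frac{9}{167}} = - \frac{16246}{\frac{4429016}{167}} = \left(-16246\right) \frac{167}{4429016} = - \frac{1356541}{2214508}$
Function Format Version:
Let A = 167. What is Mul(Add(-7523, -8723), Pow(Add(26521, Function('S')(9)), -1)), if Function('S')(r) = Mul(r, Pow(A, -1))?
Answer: Rational(-1356541, 2214508) ≈ -0.61257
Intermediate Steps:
Function('S')(r) = Mul(Rational(1, 167), r) (Function('S')(r) = Mul(r, Pow(167, -1)) = Mul(r, Rational(1, 167)) = Mul(Rational(1, 167), r))
Mul(Add(-7523, -8723), Pow(Add(26521, Function('S')(9)), -1)) = Mul(Add(-7523, -8723), Pow(Add(26521, Mul(Rational(1, 167), 9)), -1)) = Mul(-16246, Pow(Add(26521, Rational(9, 167)), -1)) = Mul(-16246, Pow(Rational(4429016, 167), -1)) = Mul(-16246, Rational(167, 4429016)) = Rational(-1356541, 2214508)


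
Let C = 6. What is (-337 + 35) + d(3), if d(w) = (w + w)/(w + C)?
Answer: -904/3 ≈ -301.33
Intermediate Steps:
d(w) = 2*w/(6 + w) (d(w) = (w + w)/(w + 6) = (2*w)/(6 + w) = 2*w/(6 + w))
(-337 + 35) + d(3) = (-337 + 35) + 2*3/(6 + 3) = -302 + 2*3/9 = -302 + 2*3*(⅑) = -302 + ⅔ = -904/3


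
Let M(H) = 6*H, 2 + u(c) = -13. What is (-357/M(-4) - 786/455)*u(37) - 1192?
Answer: -1011347/728 ≈ -1389.2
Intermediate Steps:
u(c) = -15 (u(c) = -2 - 13 = -15)
(-357/M(-4) - 786/455)*u(37) - 1192 = (-357/(6*(-4)) - 786/455)*(-15) - 1192 = (-357/(-24) - 786*1/455)*(-15) - 1192 = (-357*(-1/24) - 786/455)*(-15) - 1192 = (119/8 - 786/455)*(-15) - 1192 = (47857/3640)*(-15) - 1192 = -143571/728 - 1192 = -1011347/728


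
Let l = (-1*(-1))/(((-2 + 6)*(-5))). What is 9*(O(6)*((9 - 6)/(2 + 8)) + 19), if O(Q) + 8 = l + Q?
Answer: 33093/200 ≈ 165.47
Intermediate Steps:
l = -1/20 (l = 1/(4*(-5)) = 1/(-20) = 1*(-1/20) = -1/20 ≈ -0.050000)
O(Q) = -161/20 + Q (O(Q) = -8 + (-1/20 + Q) = -161/20 + Q)
9*(O(6)*((9 - 6)/(2 + 8)) + 19) = 9*((-161/20 + 6)*((9 - 6)/(2 + 8)) + 19) = 9*(-123/(20*10) + 19) = 9*(-41/20*3/10 + 19) = 9*(-123/200 + 19) = 9*(3677/200) = 33093/200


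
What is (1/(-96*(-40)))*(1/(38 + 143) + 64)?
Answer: 2317/139008 ≈ 0.016668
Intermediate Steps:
(1/(-96*(-40)))*(1/(38 + 143) + 64) = (-1/96*(-1/40))*(1/181 + 64) = (1/181 + 64)/3840 = (1/3840)*(11585/181) = 2317/139008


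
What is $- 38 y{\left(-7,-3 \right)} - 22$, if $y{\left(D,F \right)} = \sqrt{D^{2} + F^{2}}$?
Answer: $-22 - 38 \sqrt{58} \approx -311.4$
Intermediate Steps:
$- 38 y{\left(-7,-3 \right)} - 22 = - 38 \sqrt{\left(-7\right)^{2} + \left(-3\right)^{2}} - 22 = - 38 \sqrt{49 + 9} - 22 = - 38 \sqrt{58} - 22 = -22 - 38 \sqrt{58}$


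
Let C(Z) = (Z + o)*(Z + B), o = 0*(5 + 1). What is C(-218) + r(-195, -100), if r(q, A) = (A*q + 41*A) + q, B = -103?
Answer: 85183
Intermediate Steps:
o = 0 (o = 0*6 = 0)
r(q, A) = q + 41*A + A*q (r(q, A) = (41*A + A*q) + q = q + 41*A + A*q)
C(Z) = Z*(-103 + Z) (C(Z) = (Z + 0)*(Z - 103) = Z*(-103 + Z))
C(-218) + r(-195, -100) = -218*(-103 - 218) + (-195 + 41*(-100) - 100*(-195)) = -218*(-321) + (-195 - 4100 + 19500) = 69978 + 15205 = 85183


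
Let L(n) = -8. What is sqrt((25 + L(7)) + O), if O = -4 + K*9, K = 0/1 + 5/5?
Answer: sqrt(22) ≈ 4.6904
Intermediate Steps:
K = 1 (K = 0*1 + 5*(1/5) = 0 + 1 = 1)
O = 5 (O = -4 + 1*9 = -4 + 9 = 5)
sqrt((25 + L(7)) + O) = sqrt((25 - 8) + 5) = sqrt(17 + 5) = sqrt(22)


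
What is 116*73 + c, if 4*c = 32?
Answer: 8476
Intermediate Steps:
c = 8 (c = (¼)*32 = 8)
116*73 + c = 116*73 + 8 = 8468 + 8 = 8476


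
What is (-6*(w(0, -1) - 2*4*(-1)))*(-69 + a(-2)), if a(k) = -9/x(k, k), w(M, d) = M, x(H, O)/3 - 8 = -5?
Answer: 3360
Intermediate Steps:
x(H, O) = 9 (x(H, O) = 24 + 3*(-5) = 24 - 15 = 9)
a(k) = -1 (a(k) = -9/9 = -9*1/9 = -1)
(-6*(w(0, -1) - 2*4*(-1)))*(-69 + a(-2)) = (-6*(0 - 2*4*(-1)))*(-69 - 1) = -6*(0 - 8*(-1))*(-70) = -6*(0 + 8)*(-70) = -6*8*(-70) = -48*(-70) = 3360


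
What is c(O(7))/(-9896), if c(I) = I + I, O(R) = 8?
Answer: -2/1237 ≈ -0.0016168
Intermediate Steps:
c(I) = 2*I
c(O(7))/(-9896) = (2*8)/(-9896) = 16*(-1/9896) = -2/1237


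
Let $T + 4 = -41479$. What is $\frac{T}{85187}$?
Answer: $- \frac{41483}{85187} \approx -0.48696$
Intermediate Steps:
$T = -41483$ ($T = -4 - 41479 = -41483$)
$\frac{T}{85187} = - \frac{41483}{85187}$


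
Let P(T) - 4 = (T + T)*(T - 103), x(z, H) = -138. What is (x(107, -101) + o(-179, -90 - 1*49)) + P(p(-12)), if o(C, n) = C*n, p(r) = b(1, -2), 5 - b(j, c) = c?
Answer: 23403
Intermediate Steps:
b(j, c) = 5 - c
p(r) = 7 (p(r) = 5 - 1*(-2) = 5 + 2 = 7)
P(T) = 4 + 2*T*(-103 + T) (P(T) = 4 + (T + T)*(T - 103) = 4 + (2*T)*(-103 + T) = 4 + 2*T*(-103 + T))
(x(107, -101) + o(-179, -90 - 1*49)) + P(p(-12)) = (-138 - 179*(-90 - 1*49)) + (4 - 206*7 + 2*7²) = (-138 - 179*(-90 - 49)) + (4 - 1442 + 2*49) = (-138 - 179*(-139)) + (4 - 1442 + 98) = (-138 + 24881) - 1340 = 24743 - 1340 = 23403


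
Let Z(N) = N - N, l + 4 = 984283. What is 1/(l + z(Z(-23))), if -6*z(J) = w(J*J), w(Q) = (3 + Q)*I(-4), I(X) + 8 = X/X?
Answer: 2/1968565 ≈ 1.0160e-6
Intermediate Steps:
l = 984279 (l = -4 + 984283 = 984279)
I(X) = -7 (I(X) = -8 + X/X = -8 + 1 = -7)
w(Q) = -21 - 7*Q (w(Q) = (3 + Q)*(-7) = -21 - 7*Q)
Z(N) = 0
z(J) = 7/2 + 7*J²/6 (z(J) = -(-21 - 7*J*J)/6 = -(-21 - 7*J²)/6 = 7/2 + 7*J²/6)
1/(l + z(Z(-23))) = 1/(984279 + (7/2 + (7/6)*0²)) = 1/(984279 + (7/2 + (7/6)*0)) = 1/(984279 + (7/2 + 0)) = 1/(984279 + 7/2) = 1/(1968565/2) = 2/1968565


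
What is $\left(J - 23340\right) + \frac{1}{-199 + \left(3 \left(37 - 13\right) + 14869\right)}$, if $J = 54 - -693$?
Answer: $- \frac{333066005}{14742} \approx -22593.0$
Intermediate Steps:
$J = 747$ ($J = 54 + 693 = 747$)
$\left(J - 23340\right) + \frac{1}{-199 + \left(3 \left(37 - 13\right) + 14869\right)} = \left(747 - 23340\right) + \frac{1}{-199 + \left(3 \left(37 - 13\right) + 14869\right)} = -22593 + \frac{1}{-199 + \left(3 \cdot 24 + 14869\right)} = -22593 + \frac{1}{-199 + \left(72 + 14869\right)} = -22593 + \frac{1}{-199 + 14941} = -22593 + \frac{1}{14742} = - \frac{333066005}{14742}$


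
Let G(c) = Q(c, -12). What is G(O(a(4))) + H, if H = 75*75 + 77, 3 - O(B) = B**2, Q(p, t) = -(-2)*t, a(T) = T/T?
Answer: 5678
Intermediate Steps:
a(T) = 1
Q(p, t) = 2*t
O(B) = 3 - B**2
G(c) = -24 (G(c) = 2*(-12) = -24)
H = 5702 (H = 5625 + 77 = 5702)
G(O(a(4))) + H = -24 + 5702 = 5678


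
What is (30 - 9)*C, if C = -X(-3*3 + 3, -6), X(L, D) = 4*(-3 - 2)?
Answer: 420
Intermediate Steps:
X(L, D) = -20 (X(L, D) = 4*(-5) = -20)
C = 20 (C = -1*(-20) = 20)
(30 - 9)*C = (30 - 9)*20 = 21*20 = 420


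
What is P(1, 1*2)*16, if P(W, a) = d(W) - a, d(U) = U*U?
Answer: -16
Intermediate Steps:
d(U) = U²
P(W, a) = W² - a
P(1, 1*2)*16 = (1² - 2)*16 = (1 - 1*2)*16 = (1 - 2)*16 = -1*16 = -16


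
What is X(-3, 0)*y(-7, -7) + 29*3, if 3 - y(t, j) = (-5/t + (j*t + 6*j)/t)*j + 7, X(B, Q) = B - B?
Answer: 87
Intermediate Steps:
X(B, Q) = 0
y(t, j) = -4 - j*(-5/t + (6*j + j*t)/t) (y(t, j) = 3 - ((-5/t + (j*t + 6*j)/t)*j + 7) = 3 - ((-5/t + (6*j + j*t)/t)*j + 7) = 3 - (j*(-5/t + (6*j + j*t)/t) + 7) = 3 - (7 + j*(-5/t + (6*j + j*t)/t)) = 3 + (-7 - j*(-5/t + (6*j + j*t)/t)) = -4 - j*(-5/t + (6*j + j*t)/t))
X(-3, 0)*y(-7, -7) + 29*3 = 0*((-6*(-7)² + 5*(-7) - 1*(-7)*(4 + (-7)²))/(-7)) + 29*3 = 0*(-(-6*49 - 35 - 1*(-7)*(4 + 49))/7) + 87 = 0*(-(-294 - 35 - 1*(-7)*53)/7) + 87 = 0*(-(-294 - 35 + 371)/7) + 87 = 0*(-⅐*42) + 87 = 0*(-6) + 87 = 0 + 87 = 87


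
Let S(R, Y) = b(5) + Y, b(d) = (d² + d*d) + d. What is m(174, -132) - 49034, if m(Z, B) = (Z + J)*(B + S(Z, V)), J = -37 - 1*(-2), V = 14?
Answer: -57791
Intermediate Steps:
b(d) = d + 2*d² (b(d) = (d² + d²) + d = 2*d² + d = d + 2*d²)
S(R, Y) = 55 + Y (S(R, Y) = 5*(1 + 2*5) + Y = 5*(1 + 10) + Y = 5*11 + Y = 55 + Y)
J = -35 (J = -37 + 2 = -35)
m(Z, B) = (-35 + Z)*(69 + B) (m(Z, B) = (Z - 35)*(B + (55 + 14)) = (-35 + Z)*(B + 69) = (-35 + Z)*(69 + B))
m(174, -132) - 49034 = (-2415 - 35*(-132) + 69*174 - 132*174) - 49034 = (-2415 + 4620 + 12006 - 22968) - 49034 = -8757 - 49034 = -57791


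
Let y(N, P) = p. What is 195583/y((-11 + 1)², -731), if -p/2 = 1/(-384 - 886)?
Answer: 124195205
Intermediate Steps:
p = 1/635 (p = -2/(-384 - 886) = -2/(-1270) = -2*(-1/1270) = 1/635 ≈ 0.0015748)
y(N, P) = 1/635
195583/y((-11 + 1)², -731) = 195583/(1/635) = 195583*635 = 124195205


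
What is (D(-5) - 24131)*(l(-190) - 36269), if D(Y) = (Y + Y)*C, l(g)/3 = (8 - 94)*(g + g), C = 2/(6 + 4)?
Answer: -1490719543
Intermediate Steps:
C = ⅕ (C = 2/10 = 2*(⅒) = ⅕ ≈ 0.20000)
l(g) = -516*g (l(g) = 3*((8 - 94)*(g + g)) = 3*(-172*g) = -516*g)
D(Y) = 2*Y/5 (D(Y) = (Y + Y)*(⅕) = (2*Y)*(⅕) = 2*Y/5)
(D(-5) - 24131)*(l(-190) - 36269) = ((⅖)*(-5) - 24131)*(-516*(-190) - 36269) = (-2 - 24131)*(98040 - 36269) = -24133*61771 = -1490719543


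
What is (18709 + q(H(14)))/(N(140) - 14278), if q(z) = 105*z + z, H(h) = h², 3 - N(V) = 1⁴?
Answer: -39485/14276 ≈ -2.7658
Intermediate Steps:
N(V) = 2 (N(V) = 3 - 1*1⁴ = 3 - 1*1 = 3 - 1 = 2)
q(z) = 106*z
(18709 + q(H(14)))/(N(140) - 14278) = (18709 + 106*14²)/(2 - 14278) = (18709 + 106*196)/(-14276) = (18709 + 20776)*(-1/14276) = 39485*(-1/14276) = -39485/14276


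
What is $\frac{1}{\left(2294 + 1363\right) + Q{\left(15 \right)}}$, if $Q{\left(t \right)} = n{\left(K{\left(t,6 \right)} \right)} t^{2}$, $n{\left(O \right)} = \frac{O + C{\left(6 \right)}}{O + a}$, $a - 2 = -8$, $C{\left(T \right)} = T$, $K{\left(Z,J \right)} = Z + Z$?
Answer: $\frac{2}{7989} \approx 0.00025034$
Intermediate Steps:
$K{\left(Z,J \right)} = 2 Z$
$a = -6$ ($a = 2 - 8 = -6$)
$n{\left(O \right)} = \frac{6 + O}{-6 + O}$ ($n{\left(O \right)} = \frac{O + 6}{O - 6} = \frac{6 + O}{-6 + O}$)
$Q{\left(t \right)} = \frac{t^{2} \left(6 + 2 t\right)}{-6 + 2 t}$ ($Q{\left(t \right)} = \frac{6 + 2 t}{-6 + 2 t} t^{2} = \frac{t^{2} \left(6 + 2 t\right)}{-6 + 2 t}$)
$\frac{1}{\left(2294 + 1363\right) + Q{\left(15 \right)}} = \frac{1}{\left(2294 + 1363\right) + \frac{15^{2} \left(3 + 15\right)}{-3 + 15}} = \frac{1}{3657 + 225 \cdot \frac{1}{12} \cdot 18} = \frac{1}{3657 + \frac{675}{2}} = \frac{1}{\frac{7989}{2}} = \frac{2}{7989}$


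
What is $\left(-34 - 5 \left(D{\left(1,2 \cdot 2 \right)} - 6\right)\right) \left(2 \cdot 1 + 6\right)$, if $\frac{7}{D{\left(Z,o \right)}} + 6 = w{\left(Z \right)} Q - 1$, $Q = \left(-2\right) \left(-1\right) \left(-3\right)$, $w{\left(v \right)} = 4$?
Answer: $- \frac{712}{31} \approx -22.968$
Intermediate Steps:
$Q = -6$ ($Q = 2 \left(-3\right) = -6$)
$D{\left(Z,o \right)} = - \frac{7}{31}$ ($D{\left(Z,o \right)} = \frac{7}{-6 + \left(4 \left(-6\right) - 1\right)} = \frac{7}{-6 - 25} = \frac{7}{-31} = 7 \left(- \frac{1}{31}\right) = - \frac{7}{31}$)
$\left(-34 - 5 \left(D{\left(1,2 \cdot 2 \right)} - 6\right)\right) \left(2 \cdot 1 + 6\right) = \left(-34 - 5 \left(- \frac{7}{31} - 6\right)\right) \left(2 \cdot 1 + 6\right) = \left(-34 - - \frac{965}{31}\right) \left(2 + 6\right) = \left(-34 + \frac{965}{31}\right) 8 = \left(- \frac{89}{31}\right) 8 = - \frac{712}{31}$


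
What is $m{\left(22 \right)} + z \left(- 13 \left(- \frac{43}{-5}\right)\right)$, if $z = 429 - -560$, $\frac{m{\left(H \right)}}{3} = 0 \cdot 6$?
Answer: $- \frac{552851}{5} \approx -1.1057 \cdot 10^{5}$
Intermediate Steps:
$m{\left(H \right)} = 0$ ($m{\left(H \right)} = 3 \cdot 0 \cdot 6 = 3 \cdot 0 = 0$)
$z = 989$ ($z = 429 + 560 = 989$)
$m{\left(22 \right)} + z \left(- 13 \left(- \frac{43}{-5}\right)\right) = 0 + 989 \left(- 13 \left(- \frac{43}{-5}\right)\right) = 0 + 989 \left(- 13 \left(\left(-43\right) \left(- \frac{1}{5}\right)\right)\right) = 0 + 989 \left(\left(-13\right) \frac{43}{5}\right) = 0 + 989 \left(- \frac{559}{5}\right) = 0 - \frac{552851}{5} = - \frac{552851}{5}$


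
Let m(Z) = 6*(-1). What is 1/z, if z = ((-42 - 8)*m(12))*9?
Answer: 1/2700 ≈ 0.00037037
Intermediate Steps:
m(Z) = -6
z = 2700 (z = ((-42 - 8)*(-6))*9 = -50*(-6)*9 = 300*9 = 2700)
1/z = 1/2700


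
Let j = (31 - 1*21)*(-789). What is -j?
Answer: 7890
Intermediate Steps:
j = -7890 (j = (31 - 21)*(-789) = 10*(-789) = -7890)
-j = -1*(-7890) = 7890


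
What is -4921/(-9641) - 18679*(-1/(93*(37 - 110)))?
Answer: -4731470/2111379 ≈ -2.2409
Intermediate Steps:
-4921/(-9641) - 18679*(-1/(93*(37 - 110))) = -4921*(-1/9641) - 18679/((-73*(-93))) = 4921/9641 - 18679/6789 = -4731470/2111379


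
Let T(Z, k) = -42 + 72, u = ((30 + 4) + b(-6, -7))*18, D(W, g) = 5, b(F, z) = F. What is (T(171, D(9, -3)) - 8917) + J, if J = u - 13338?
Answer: -21721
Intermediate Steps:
u = 504 (u = ((30 + 4) - 6)*18 = (34 - 6)*18 = 28*18 = 504)
T(Z, k) = 30
J = -12834 (J = 504 - 13338 = -12834)
(T(171, D(9, -3)) - 8917) + J = (30 - 8917) - 12834 = -8887 - 12834 = -21721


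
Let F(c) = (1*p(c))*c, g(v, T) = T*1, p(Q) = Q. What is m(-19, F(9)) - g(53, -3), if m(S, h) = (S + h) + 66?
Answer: 131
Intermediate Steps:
g(v, T) = T
F(c) = c**2 (F(c) = (1*c)*c = c*c = c**2)
m(S, h) = 66 + S + h
m(-19, F(9)) - g(53, -3) = (66 - 19 + 9**2) - 1*(-3) = (66 - 19 + 81) + 3 = 128 + 3 = 131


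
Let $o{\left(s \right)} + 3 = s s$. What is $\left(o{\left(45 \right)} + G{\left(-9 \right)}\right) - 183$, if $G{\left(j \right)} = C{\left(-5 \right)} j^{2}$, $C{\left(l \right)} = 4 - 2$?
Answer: $2001$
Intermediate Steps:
$C{\left(l \right)} = 2$
$o{\left(s \right)} = -3 + s^{2}$ ($o{\left(s \right)} = -3 + s s = -3 + s^{2}$)
$G{\left(j \right)} = 2 j^{2}$
$\left(o{\left(45 \right)} + G{\left(-9 \right)}\right) - 183 = \left(\left(-3 + 45^{2}\right) + 2 \left(-9\right)^{2}\right) - 183 = \left(\left(-3 + 2025\right) + 2 \cdot 81\right) - 183 = \left(2022 + 162\right) - 183 = 2184 - 183 = 2001$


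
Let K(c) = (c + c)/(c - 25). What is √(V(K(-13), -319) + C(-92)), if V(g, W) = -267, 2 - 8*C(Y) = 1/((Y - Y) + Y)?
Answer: I*√9031042/184 ≈ 16.332*I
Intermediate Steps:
C(Y) = ¼ - 1/(8*Y) (C(Y) = ¼ - 1/(8*((Y - Y) + Y)) = ¼ - 1/(8*(0 + Y)) = ¼ - 1/(8*Y))
K(c) = 2*c/(-25 + c) (K(c) = (2*c)/(-25 + c) = 2*c/(-25 + c))
√(V(K(-13), -319) + C(-92)) = √(-267 + (⅛)*(-1 + 2*(-92))/(-92)) = √(-267 + (⅛)*(-1/92)*(-1 - 184)) = √(-267 + (⅛)*(-1/92)*(-185)) = √(-267 + 185/736) = √(-196327/736) = I*√9031042/184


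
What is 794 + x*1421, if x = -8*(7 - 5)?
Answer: -21942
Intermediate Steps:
x = -16 (x = -8*2 = -16)
794 + x*1421 = 794 - 16*1421 = 794 - 22736 = -21942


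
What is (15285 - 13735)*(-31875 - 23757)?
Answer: -86229600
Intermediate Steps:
(15285 - 13735)*(-31875 - 23757) = 1550*(-55632) = -86229600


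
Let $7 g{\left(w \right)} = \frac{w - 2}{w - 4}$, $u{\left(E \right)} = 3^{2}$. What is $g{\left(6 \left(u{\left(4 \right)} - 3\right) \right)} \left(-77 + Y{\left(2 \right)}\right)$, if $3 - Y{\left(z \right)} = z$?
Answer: $- \frac{323}{28} \approx -11.536$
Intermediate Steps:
$u{\left(E \right)} = 9$
$Y{\left(z \right)} = 3 - z$
$g{\left(w \right)} = \frac{-2 + w}{7 \left(-4 + w\right)}$ ($g{\left(w \right)} = \frac{\left(w - 2\right) \frac{1}{w - 4}}{7} = \frac{\left(-2 + w\right) \frac{1}{-4 + w}}{7} = \frac{\frac{1}{-4 + w} \left(-2 + w\right)}{7} = \frac{-2 + w}{7 \left(-4 + w\right)}$)
$g{\left(6 \left(u{\left(4 \right)} - 3\right) \right)} \left(-77 + Y{\left(2 \right)}\right) = \frac{-2 + 6 \left(9 - 3\right)}{7 \left(-4 + 6 \left(9 - 3\right)\right)} \left(-77 + \left(3 - 2\right)\right) = \frac{-2 + 6 \cdot 6}{7 \left(-4 + 6 \cdot 6\right)} \left(-77 + \left(3 - 2\right)\right) = \frac{-2 + 36}{7 \left(-4 + 36\right)} \left(-77 + 1\right) = \frac{1}{7} \cdot \frac{1}{32} \cdot 34 \left(-76\right) = \frac{17}{112} \left(-76\right) = - \frac{323}{28}$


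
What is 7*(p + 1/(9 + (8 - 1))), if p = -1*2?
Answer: -217/16 ≈ -13.563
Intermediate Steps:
p = -2
7*(p + 1/(9 + (8 - 1))) = 7*(-2 + 1/(9 + (8 - 1))) = 7*(-2 + 1/(9 + 7)) = 7*(-2 + 1/16) = 7*(-31/16) = -217/16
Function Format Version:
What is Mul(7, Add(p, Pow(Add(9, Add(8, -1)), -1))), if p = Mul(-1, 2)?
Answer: Rational(-217, 16) ≈ -13.563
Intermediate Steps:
p = -2
Mul(7, Add(p, Pow(Add(9, Add(8, -1)), -1))) = Mul(7, Add(-2, Pow(Add(9, Add(8, -1)), -1))) = Mul(7, Add(-2, Pow(Add(9, 7), -1))) = Mul(7, Add(-2, Pow(16, -1))) = Mul(7, Add(-2, Rational(1, 16))) = Mul(7, Rational(-31, 16)) = Rational(-217, 16)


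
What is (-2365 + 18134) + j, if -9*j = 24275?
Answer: 117646/9 ≈ 13072.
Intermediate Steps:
j = -24275/9 (j = -⅑*24275 = -24275/9 ≈ -2697.2)
(-2365 + 18134) + j = (-2365 + 18134) - 24275/9 = 15769 - 24275/9 = 117646/9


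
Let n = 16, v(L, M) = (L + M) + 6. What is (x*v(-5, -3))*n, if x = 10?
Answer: -320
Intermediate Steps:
v(L, M) = 6 + L + M
(x*v(-5, -3))*n = (10*(6 - 5 - 3))*16 = (10*(-2))*16 = -20*16 = -320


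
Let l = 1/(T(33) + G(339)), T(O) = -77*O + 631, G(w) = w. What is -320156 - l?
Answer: -502965075/1571 ≈ -3.2016e+5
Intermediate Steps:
T(O) = 631 - 77*O
l = -1/1571 (l = 1/((631 - 77*33) + 339) = 1/((631 - 2541) + 339) = 1/(-1910 + 339) = 1/(-1571) = -1/1571 ≈ -0.00063654)
-320156 - l = -320156 - 1*(-1/1571) = -320156 + 1/1571 = -502965075/1571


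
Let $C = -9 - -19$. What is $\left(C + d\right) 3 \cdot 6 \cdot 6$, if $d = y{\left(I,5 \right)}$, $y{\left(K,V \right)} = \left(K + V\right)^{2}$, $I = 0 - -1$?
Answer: $4968$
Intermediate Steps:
$I = 1$ ($I = 0 + 1 = 1$)
$d = 36$ ($d = \left(1 + 5\right)^{2} = 6^{2} = 36$)
$C = 10$ ($C = -9 + 19 = 10$)
$\left(C + d\right) 3 \cdot 6 \cdot 6 = \left(10 + 36\right) 3 \cdot 6 \cdot 6 = 46 \cdot 18 \cdot 6 = 46 \cdot 108 = 4968$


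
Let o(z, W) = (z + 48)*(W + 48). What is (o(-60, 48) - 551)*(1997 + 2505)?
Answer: -7666906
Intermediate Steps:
o(z, W) = (48 + W)*(48 + z) (o(z, W) = (48 + z)*(48 + W) = (48 + W)*(48 + z))
(o(-60, 48) - 551)*(1997 + 2505) = ((2304 + 48*48 + 48*(-60) + 48*(-60)) - 551)*(1997 + 2505) = ((2304 + 2304 - 2880 - 2880) - 551)*4502 = (-1152 - 551)*4502 = -1703*4502 = -7666906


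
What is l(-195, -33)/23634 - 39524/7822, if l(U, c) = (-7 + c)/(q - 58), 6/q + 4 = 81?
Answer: -52076343395/10306232001 ≈ -5.0529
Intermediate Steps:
q = 6/77 (q = 6/(-4 + 81) = 6/77 ≈ 0.077922)
l(U, c) = 539/4460 - 77*c/4460 (l(U, c) = (-7 + c)/(6/77 - 58) = (-7 + c)/(-4460/77) = (-7 + c)*(-77/4460) = 539/4460 - 77*c/4460)
l(-195, -33)/23634 - 39524/7822 = (539/4460 - 77/4460*(-33))/23634 - 39524/7822 = (539/4460 + 2541/4460)*(1/23634) - 39524*1/7822 = (154/223)*(1/23634) - 19762/3911 = 77/2635191 - 19762/3911 = -52076343395/10306232001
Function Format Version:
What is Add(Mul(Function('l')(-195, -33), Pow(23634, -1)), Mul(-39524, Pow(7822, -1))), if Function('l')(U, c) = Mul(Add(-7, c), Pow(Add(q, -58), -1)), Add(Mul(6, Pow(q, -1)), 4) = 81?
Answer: Rational(-52076343395, 10306232001) ≈ -5.0529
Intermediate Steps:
q = Rational(6, 77) (q = Mul(6, Pow(Add(-4, 81), -1)) = Mul(6, Pow(77, -1)) = Mul(6, Rational(1, 77)) = Rational(6, 77) ≈ 0.077922)
Function('l')(U, c) = Add(Rational(539, 4460), Mul(Rational(-77, 4460), c)) (Function('l')(U, c) = Mul(Add(-7, c), Pow(Add(Rational(6, 77), -58), -1)) = Mul(Add(-7, c), Pow(Rational(-4460, 77), -1)) = Mul(Add(-7, c), Rational(-77, 4460)) = Add(Rational(539, 4460), Mul(Rational(-77, 4460), c)))
Add(Mul(Function('l')(-195, -33), Pow(23634, -1)), Mul(-39524, Pow(7822, -1))) = Add(Mul(Add(Rational(539, 4460), Mul(Rational(-77, 4460), -33)), Pow(23634, -1)), Mul(-39524, Pow(7822, -1))) = Add(Mul(Add(Rational(539, 4460), Rational(2541, 4460)), Rational(1, 23634)), Mul(-39524, Rational(1, 7822))) = Add(Mul(Rational(154, 223), Rational(1, 23634)), Rational(-19762, 3911)) = Add(Rational(77, 2635191), Rational(-19762, 3911)) = Rational(-52076343395, 10306232001)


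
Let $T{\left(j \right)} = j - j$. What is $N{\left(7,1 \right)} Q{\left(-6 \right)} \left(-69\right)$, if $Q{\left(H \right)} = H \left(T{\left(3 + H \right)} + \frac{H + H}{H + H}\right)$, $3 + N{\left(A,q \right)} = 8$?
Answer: $2070$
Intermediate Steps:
$N{\left(A,q \right)} = 5$ ($N{\left(A,q \right)} = -3 + 8 = 5$)
$T{\left(j \right)} = 0$
$Q{\left(H \right)} = H$ ($Q{\left(H \right)} = H \left(0 + \frac{H + H}{H + H}\right) = H \left(0 + \frac{2 H}{2 H}\right) = H \left(0 + 2 H \frac{1}{2 H}\right) = H \left(0 + 1\right) = H 1 = H$)
$N{\left(7,1 \right)} Q{\left(-6 \right)} \left(-69\right) = 5 \left(-6\right) \left(-69\right) = \left(-30\right) \left(-69\right) = 2070$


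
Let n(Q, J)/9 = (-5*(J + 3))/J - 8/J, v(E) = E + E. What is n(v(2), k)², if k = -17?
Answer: 311364/289 ≈ 1077.4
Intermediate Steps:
v(E) = 2*E
n(Q, J) = -72/J + 9*(-15 - 5*J)/J (n(Q, J) = 9*((-5*(J + 3))/J - 8/J) = 9*((-5*(3 + J))/J - 8/J) = 9*((-15 - 5*J)/J - 8/J) = 9*(-8/J + (-15 - 5*J)/J) = -72/J + 9*(-15 - 5*J)/J)
n(v(2), k)² = (-45 - 207/(-17))² = (-45 - 207*(-1/17))² = (-45 + 207/17)² = (-558/17)² = 311364/289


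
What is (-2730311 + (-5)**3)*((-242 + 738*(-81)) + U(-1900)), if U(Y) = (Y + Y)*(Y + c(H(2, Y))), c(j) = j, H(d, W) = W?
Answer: -39263615071280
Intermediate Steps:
U(Y) = 4*Y**2 (U(Y) = (Y + Y)*(Y + Y) = (2*Y)*(2*Y) = 4*Y**2)
(-2730311 + (-5)**3)*((-242 + 738*(-81)) + U(-1900)) = (-2730311 + (-5)**3)*((-242 + 738*(-81)) + 4*(-1900)**2) = (-2730311 - 125)*((-242 - 59778) + 4*3610000) = -2730436*(-60020 + 14440000) = -2730436*14379980 = -39263615071280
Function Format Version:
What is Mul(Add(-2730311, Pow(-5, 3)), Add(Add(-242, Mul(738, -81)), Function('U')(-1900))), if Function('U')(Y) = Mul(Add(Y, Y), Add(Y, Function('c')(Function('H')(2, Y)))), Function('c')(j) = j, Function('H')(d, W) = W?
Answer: -39263615071280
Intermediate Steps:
Function('U')(Y) = Mul(4, Pow(Y, 2)) (Function('U')(Y) = Mul(Add(Y, Y), Add(Y, Y)) = Mul(Mul(2, Y), Mul(2, Y)) = Mul(4, Pow(Y, 2)))
Mul(Add(-2730311, Pow(-5, 3)), Add(Add(-242, Mul(738, -81)), Function('U')(-1900))) = Mul(Add(-2730311, Pow(-5, 3)), Add(Add(-242, Mul(738, -81)), Mul(4, Pow(-1900, 2)))) = Mul(Add(-2730311, -125), Add(Add(-242, -59778), Mul(4, 3610000))) = Mul(-2730436, Add(-60020, 14440000)) = Mul(-2730436, 14379980) = -39263615071280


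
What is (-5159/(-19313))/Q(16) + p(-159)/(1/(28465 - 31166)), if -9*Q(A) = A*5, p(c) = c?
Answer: 94790183847/220720 ≈ 4.2946e+5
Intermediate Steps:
Q(A) = -5*A/9 (Q(A) = -A*5/9 = -5*A/9)
(-5159/(-19313))/Q(16) + p(-159)/(1/(28465 - 31166)) = (-5159/(-19313))/((-5/9*16)) - 159/(1/(28465 - 31166)) = (-5159*(-1/19313))/(-80/9) - 159/(1/(-2701)) = (737/2759)*(-9/80) - 159/(-1/2701) = -6633/220720 - 159*(-2701) = -6633/220720 + 429459 = 94790183847/220720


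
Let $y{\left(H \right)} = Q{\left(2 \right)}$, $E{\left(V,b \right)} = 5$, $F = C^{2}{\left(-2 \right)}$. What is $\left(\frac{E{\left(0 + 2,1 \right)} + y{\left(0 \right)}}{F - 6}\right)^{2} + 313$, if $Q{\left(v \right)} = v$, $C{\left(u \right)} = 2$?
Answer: $\frac{1301}{4} \approx 325.25$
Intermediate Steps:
$F = 4$ ($F = 2^{2} = 4$)
$y{\left(H \right)} = 2$
$\left(\frac{E{\left(0 + 2,1 \right)} + y{\left(0 \right)}}{F - 6}\right)^{2} + 313 = \left(\frac{5 + 2}{4 - 6}\right)^{2} + 313 = \left(\frac{7}{-2}\right)^{2} + 313 = \left(7 \left(- \frac{1}{2}\right)\right)^{2} + 313 = \left(- \frac{7}{2}\right)^{2} + 313 = \frac{49}{4} + 313 = \frac{1301}{4}$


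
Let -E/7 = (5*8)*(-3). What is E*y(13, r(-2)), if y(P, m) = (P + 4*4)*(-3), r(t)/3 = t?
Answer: -73080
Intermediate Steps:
r(t) = 3*t
y(P, m) = -48 - 3*P (y(P, m) = (P + 16)*(-3) = (16 + P)*(-3) = -48 - 3*P)
E = 840 (E = -7*5*8*(-3) = -280*(-3) = -7*(-120) = 840)
E*y(13, r(-2)) = 840*(-48 - 3*13) = 840*(-48 - 39) = 840*(-87) = -73080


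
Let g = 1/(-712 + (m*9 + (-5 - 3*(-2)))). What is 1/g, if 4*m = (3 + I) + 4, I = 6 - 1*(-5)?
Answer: -1341/2 ≈ -670.50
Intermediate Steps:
I = 11 (I = 6 + 5 = 11)
m = 9/2 (m = ((3 + 11) + 4)/4 = (14 + 4)/4 = (¼)*18 = 9/2 ≈ 4.5000)
g = -2/1341 (g = 1/(-712 + ((9/2)*9 + (-5 - 3*(-2)))) = 1/(-712 + (81/2 + (-5 + 6))) = 1/(-712 + (81/2 + 1)) = 1/(-712 + 83/2) = 1/(-1341/2) = -2/1341 ≈ -0.0014914)
1/g = 1/(-2/1341) = -1341/2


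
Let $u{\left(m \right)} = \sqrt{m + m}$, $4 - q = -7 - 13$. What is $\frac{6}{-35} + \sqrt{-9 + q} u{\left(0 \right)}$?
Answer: $- \frac{6}{35} \approx -0.17143$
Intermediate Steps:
$q = 24$ ($q = 4 - \left(-7 - 13\right) = 4 - -20 = 4 + 20 = 24$)
$u{\left(m \right)} = \sqrt{2} \sqrt{m}$ ($u{\left(m \right)} = \sqrt{2 m} = \sqrt{2} \sqrt{m}$)
$\frac{6}{-35} + \sqrt{-9 + q} u{\left(0 \right)} = \frac{6}{-35} + \sqrt{-9 + 24} \sqrt{2} \sqrt{0} = 6 \left(- \frac{1}{35}\right) + \sqrt{15} \sqrt{2} \cdot 0 = - \frac{6}{35} + \sqrt{15} \cdot 0 = - \frac{6}{35} + 0 = - \frac{6}{35}$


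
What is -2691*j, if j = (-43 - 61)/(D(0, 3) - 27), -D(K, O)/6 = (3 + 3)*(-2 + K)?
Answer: 31096/5 ≈ 6219.2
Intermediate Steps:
D(K, O) = 72 - 36*K (D(K, O) = -6*(3 + 3)*(-2 + K) = -36*(-2 + K) = -6*(-12 + 6*K) = 72 - 36*K)
j = -104/45 (j = (-43 - 61)/((72 - 36*0) - 27) = -104/((72 + 0) - 27) = -104/(72 - 27) = -104/45 ≈ -2.3111)
-2691*j = -2691*(-104/45) = 31096/5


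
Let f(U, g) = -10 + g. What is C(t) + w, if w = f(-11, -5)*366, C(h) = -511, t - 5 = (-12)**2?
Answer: -6001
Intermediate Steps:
t = 149 (t = 5 + (-12)**2 = 5 + 144 = 149)
w = -5490 (w = (-10 - 5)*366 = -15*366 = -5490)
C(t) + w = -511 - 5490 = -6001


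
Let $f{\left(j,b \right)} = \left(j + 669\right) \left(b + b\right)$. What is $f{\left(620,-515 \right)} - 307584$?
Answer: $-1635254$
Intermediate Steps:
$f{\left(j,b \right)} = 2 b \left(669 + j\right)$ ($f{\left(j,b \right)} = \left(669 + j\right) 2 b = 2 b \left(669 + j\right)$)
$f{\left(620,-515 \right)} - 307584 = 2 \left(-515\right) \left(669 + 620\right) - 307584 = 2 \left(-515\right) 1289 - 307584 = -1327670 - 307584 = -1635254$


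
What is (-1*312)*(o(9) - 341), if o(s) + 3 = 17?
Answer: 102024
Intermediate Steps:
o(s) = 14 (o(s) = -3 + 17 = 14)
(-1*312)*(o(9) - 341) = (-1*312)*(14 - 341) = -312*(-327) = 102024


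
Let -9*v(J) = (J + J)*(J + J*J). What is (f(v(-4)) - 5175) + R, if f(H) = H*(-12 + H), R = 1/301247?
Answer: -14069138632/2711223 ≈ -5189.2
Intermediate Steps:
v(J) = -2*J*(J + J**2)/9 (v(J) = -(J + J)*(J + J*J)/9 = -2*J*(J + J**2)/9)
R = 1/301247 ≈ 3.3195e-6
(f(v(-4)) - 5175) + R = (((2/9)*(-4)**2*(-1 - 1*(-4)))*(-12 + (2/9)*(-4)**2*(-1 - 1*(-4))) - 5175) + 1/301247 = (((2/9)*16*(-1 + 4))*(-12 + (2/9)*16*(-1 + 4)) - 5175) + 1/301247 = (((2/9)*16*3)*(-12 + (2/9)*16*3) - 5175) + 1/301247 = (32*(-12 + 32/3)/3 - 5175) + 1/301247 = ((32/3)*(-4/3) - 5175) + 1/301247 = (-128/9 - 5175) + 1/301247 = -46703/9 + 1/301247 = -14069138632/2711223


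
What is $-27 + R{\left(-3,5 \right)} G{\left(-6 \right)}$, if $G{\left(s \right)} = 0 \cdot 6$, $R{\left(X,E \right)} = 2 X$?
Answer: $-27$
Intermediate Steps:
$G{\left(s \right)} = 0$
$-27 + R{\left(-3,5 \right)} G{\left(-6 \right)} = -27 + 2 \left(-3\right) 0 = -27 - 0 = -27 + 0 = -27$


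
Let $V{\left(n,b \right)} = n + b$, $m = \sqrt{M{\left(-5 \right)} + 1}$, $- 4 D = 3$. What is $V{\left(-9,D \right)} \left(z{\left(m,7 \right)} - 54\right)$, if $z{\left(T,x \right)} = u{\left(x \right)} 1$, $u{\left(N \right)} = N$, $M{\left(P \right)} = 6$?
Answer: $\frac{1833}{4} \approx 458.25$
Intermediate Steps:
$D = - \frac{3}{4}$ ($D = \left(- \frac{1}{4}\right) 3 = - \frac{3}{4} \approx -0.75$)
$m = \sqrt{7}$ ($m = \sqrt{6 + 1} = \sqrt{7} \approx 2.6458$)
$V{\left(n,b \right)} = b + n$
$z{\left(T,x \right)} = x$ ($z{\left(T,x \right)} = x 1 = x$)
$V{\left(-9,D \right)} \left(z{\left(m,7 \right)} - 54\right) = \left(- \frac{3}{4} - 9\right) \left(7 - 54\right) = \left(- \frac{39}{4}\right) \left(-47\right) = \frac{1833}{4}$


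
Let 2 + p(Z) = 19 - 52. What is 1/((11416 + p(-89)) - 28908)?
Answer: -1/17527 ≈ -5.7055e-5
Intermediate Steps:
p(Z) = -35 (p(Z) = -2 + (19 - 52) = -2 - 33 = -35)
1/((11416 + p(-89)) - 28908) = 1/((11416 - 35) - 28908) = 1/(11381 - 28908) = 1/(-17527) = -1/17527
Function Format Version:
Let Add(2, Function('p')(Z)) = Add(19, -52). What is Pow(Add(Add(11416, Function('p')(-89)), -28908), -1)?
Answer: Rational(-1, 17527) ≈ -5.7055e-5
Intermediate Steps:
Function('p')(Z) = -35 (Function('p')(Z) = Add(-2, Add(19, -52)) = Add(-2, -33) = -35)
Pow(Add(Add(11416, Function('p')(-89)), -28908), -1) = Pow(Add(Add(11416, -35), -28908), -1) = Pow(Add(11381, -28908), -1) = Pow(-17527, -1) = Rational(-1, 17527)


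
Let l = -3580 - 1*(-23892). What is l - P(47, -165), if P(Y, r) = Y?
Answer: 20265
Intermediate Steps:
l = 20312 (l = -3580 + 23892 = 20312)
l - P(47, -165) = 20312 - 1*47 = 20312 - 47 = 20265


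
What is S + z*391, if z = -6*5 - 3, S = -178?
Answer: -13081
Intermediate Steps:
z = -33 (z = -30 - 3 = -33)
S + z*391 = -178 - 33*391 = -178 - 12903 = -13081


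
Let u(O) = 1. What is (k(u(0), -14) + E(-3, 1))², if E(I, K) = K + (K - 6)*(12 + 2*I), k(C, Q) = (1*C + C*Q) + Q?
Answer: 3136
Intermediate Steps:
k(C, Q) = C + Q + C*Q (k(C, Q) = (C + C*Q) + Q = C + Q + C*Q)
E(I, K) = K + (-6 + K)*(12 + 2*I)
(k(u(0), -14) + E(-3, 1))² = ((1 - 14 + 1*(-14)) + (-72 - 12*(-3) + 13*1 + 2*(-3)*1))² = ((1 - 14 - 14) + (-72 + 36 + 13 - 6))² = (-27 - 29)² = (-56)² = 3136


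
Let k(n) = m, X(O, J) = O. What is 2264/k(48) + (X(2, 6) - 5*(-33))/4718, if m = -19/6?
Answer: -64086139/89642 ≈ -714.91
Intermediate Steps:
m = -19/6 (m = -19*1/6 = -19/6 ≈ -3.1667)
k(n) = -19/6
2264/k(48) + (X(2, 6) - 5*(-33))/4718 = 2264/(-19/6) + (2 - 5*(-33))/4718 = 2264*(-6/19) + (2 + 165)*(1/4718) = -13584/19 + 167*(1/4718) = -13584/19 + 167/4718 = -64086139/89642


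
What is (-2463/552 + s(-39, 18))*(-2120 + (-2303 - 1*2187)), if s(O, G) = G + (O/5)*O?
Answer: -193222859/92 ≈ -2.1002e+6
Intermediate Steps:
s(O, G) = G + O²/5 (s(O, G) = G + (O*(⅕))*O = G + (O/5)*O = G + O²/5)
(-2463/552 + s(-39, 18))*(-2120 + (-2303 - 1*2187)) = (-2463/552 + (18 + (⅕)*(-39)²))*(-2120 + (-2303 - 1*2187)) = (-2463*1/552 + (18 + (⅕)*1521))*(-2120 + (-2303 - 2187)) = (-821/184 + (18 + 1521/5))*(-2120 - 4490) = (-821/184 + 1611/5)*(-6610) = (292319/920)*(-6610) = -193222859/92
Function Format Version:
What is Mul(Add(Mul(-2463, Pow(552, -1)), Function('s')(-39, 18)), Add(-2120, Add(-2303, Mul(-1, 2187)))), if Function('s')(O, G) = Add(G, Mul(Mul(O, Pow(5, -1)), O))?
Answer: Rational(-193222859, 92) ≈ -2.1002e+6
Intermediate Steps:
Function('s')(O, G) = Add(G, Mul(Rational(1, 5), Pow(O, 2))) (Function('s')(O, G) = Add(G, Mul(Mul(O, Rational(1, 5)), O)) = Add(G, Mul(Mul(Rational(1, 5), O), O)) = Add(G, Mul(Rational(1, 5), Pow(O, 2))))
Mul(Add(Mul(-2463, Pow(552, -1)), Function('s')(-39, 18)), Add(-2120, Add(-2303, Mul(-1, 2187)))) = Mul(Add(Mul(-2463, Pow(552, -1)), Add(18, Mul(Rational(1, 5), Pow(-39, 2)))), Add(-2120, Add(-2303, Mul(-1, 2187)))) = Mul(Add(Mul(-2463, Rational(1, 552)), Add(18, Mul(Rational(1, 5), 1521))), Add(-2120, Add(-2303, -2187))) = Mul(Add(Rational(-821, 184), Add(18, Rational(1521, 5))), Add(-2120, -4490)) = Mul(Add(Rational(-821, 184), Rational(1611, 5)), -6610) = Mul(Rational(292319, 920), -6610) = Rational(-193222859, 92)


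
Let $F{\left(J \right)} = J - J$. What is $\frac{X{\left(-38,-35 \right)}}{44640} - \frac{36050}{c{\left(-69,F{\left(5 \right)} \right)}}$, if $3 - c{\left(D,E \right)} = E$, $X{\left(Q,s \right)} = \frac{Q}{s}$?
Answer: $- \frac{9387419981}{781200} \approx -12017.0$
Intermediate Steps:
$F{\left(J \right)} = 0$
$c{\left(D,E \right)} = 3 - E$
$\frac{X{\left(-38,-35 \right)}}{44640} - \frac{36050}{c{\left(-69,F{\left(5 \right)} \right)}} = \frac{\left(-38\right) \frac{1}{-35}}{44640} - \frac{36050}{3 - 0} = \left(-38\right) \left(- \frac{1}{35}\right) \frac{1}{44640} - \frac{36050}{3 + 0} = \frac{38}{35} \cdot \frac{1}{44640} - \frac{36050}{3} = \frac{19}{781200} - \frac{36050}{3} = - \frac{9387419981}{781200}$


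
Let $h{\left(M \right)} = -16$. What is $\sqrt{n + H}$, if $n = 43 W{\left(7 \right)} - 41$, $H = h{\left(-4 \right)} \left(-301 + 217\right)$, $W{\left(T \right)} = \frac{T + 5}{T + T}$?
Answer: $\frac{\sqrt{65653}}{7} \approx 36.604$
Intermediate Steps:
$W{\left(T \right)} = \frac{5 + T}{2 T}$
$H = 1344$ ($H = - 16 \left(-301 + 217\right) = \left(-16\right) \left(-84\right) = 1344$)
$n = - \frac{29}{7}$ ($n = 43 \frac{5 + 7}{2 \cdot 7} - 41 = 43 \cdot \frac{1}{2} \cdot \frac{1}{7} \cdot 12 - 41 = 43 \cdot \frac{6}{7} - 41 = \frac{258}{7} - 41 = - \frac{29}{7} \approx -4.1429$)
$\sqrt{n + H} = \sqrt{- \frac{29}{7} + 1344} = \sqrt{\frac{9379}{7}} = \frac{\sqrt{65653}}{7}$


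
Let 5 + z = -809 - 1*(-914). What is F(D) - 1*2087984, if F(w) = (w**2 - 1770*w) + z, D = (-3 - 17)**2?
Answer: -2635884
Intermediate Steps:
D = 400 (D = (-20)**2 = 400)
z = 100 (z = -5 + (-809 - 1*(-914)) = -5 + (-809 + 914) = -5 + 105 = 100)
F(w) = 100 + w**2 - 1770*w (F(w) = (w**2 - 1770*w) + 100 = 100 + w**2 - 1770*w)
F(D) - 1*2087984 = (100 + 400**2 - 1770*400) - 1*2087984 = (100 + 160000 - 708000) - 2087984 = -547900 - 2087984 = -2635884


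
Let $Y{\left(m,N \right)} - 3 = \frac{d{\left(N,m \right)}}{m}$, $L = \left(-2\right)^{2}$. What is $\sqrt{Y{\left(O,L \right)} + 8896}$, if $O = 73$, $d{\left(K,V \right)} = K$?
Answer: $\frac{\sqrt{47423063}}{73} \approx 94.335$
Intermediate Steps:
$L = 4$
$Y{\left(m,N \right)} = 3 + \frac{N}{m}$
$\sqrt{Y{\left(O,L \right)} + 8896} = \sqrt{\left(3 + \frac{4}{73}\right) + 8896} = \sqrt{\frac{223}{73} + 8896} = \sqrt{\frac{649631}{73}} = \frac{\sqrt{47423063}}{73}$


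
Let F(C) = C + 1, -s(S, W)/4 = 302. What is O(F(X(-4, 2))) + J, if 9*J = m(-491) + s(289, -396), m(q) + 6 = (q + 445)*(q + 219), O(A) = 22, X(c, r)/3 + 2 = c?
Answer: 3832/3 ≈ 1277.3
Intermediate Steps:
s(S, W) = -1208 (s(S, W) = -4*302 = -1208)
X(c, r) = -6 + 3*c
F(C) = 1 + C
m(q) = -6 + (219 + q)*(445 + q) (m(q) = -6 + (q + 445)*(q + 219) = -6 + (445 + q)*(219 + q) = -6 + (219 + q)*(445 + q))
J = 3766/3 (J = ((97449 + (-491)² + 664*(-491)) - 1208)/9 = ((97449 + 241081 - 326024) - 1208)/9 = (12506 - 1208)/9 = (⅑)*11298 = 3766/3 ≈ 1255.3)
O(F(X(-4, 2))) + J = 22 + 3766/3 = 3832/3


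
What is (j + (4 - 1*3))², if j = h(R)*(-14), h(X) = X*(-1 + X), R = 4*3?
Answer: 3411409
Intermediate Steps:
R = 12
j = -1848 (j = (12*(-1 + 12))*(-14) = (12*11)*(-14) = 132*(-14) = -1848)
(j + (4 - 1*3))² = (-1848 + (4 - 1*3))² = (-1848 + (4 - 3))² = (-1848 + 1)² = (-1847)² = 3411409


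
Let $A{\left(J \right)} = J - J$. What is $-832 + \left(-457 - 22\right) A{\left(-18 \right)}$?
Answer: $-832$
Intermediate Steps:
$A{\left(J \right)} = 0$
$-832 + \left(-457 - 22\right) A{\left(-18 \right)} = -832 + \left(-457 - 22\right) 0 = -832 - 0 = -832 + 0 = -832$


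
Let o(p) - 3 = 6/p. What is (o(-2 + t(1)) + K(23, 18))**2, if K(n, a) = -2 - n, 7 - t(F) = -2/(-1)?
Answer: 400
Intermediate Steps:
t(F) = 5 (t(F) = 7 - (-2)/(-1) = 7 - (-2)*(-1) = 7 - 1*2 = 7 - 2 = 5)
o(p) = 3 + 6/p
(o(-2 + t(1)) + K(23, 18))**2 = ((3 + 6/(-2 + 5)) + (-2 - 1*23))**2 = ((3 + 6/3) + (-2 - 23))**2 = ((3 + 6*(1/3)) - 25)**2 = ((3 + 2) - 25)**2 = (5 - 25)**2 = (-20)**2 = 400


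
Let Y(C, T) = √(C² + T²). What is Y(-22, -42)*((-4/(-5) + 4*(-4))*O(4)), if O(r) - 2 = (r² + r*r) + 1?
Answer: -1064*√562 ≈ -25224.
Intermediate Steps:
O(r) = 3 + 2*r² (O(r) = 2 + ((r² + r*r) + 1) = 2 + ((r² + r²) + 1) = 2 + (2*r² + 1) = 2 + (1 + 2*r²) = 3 + 2*r²)
Y(-22, -42)*((-4/(-5) + 4*(-4))*O(4)) = √((-22)² + (-42)²)*((-4/(-5) + 4*(-4))*(3 + 2*4²)) = √(484 + 1764)*((-4*(-⅕) - 16)*(3 + 2*16)) = √2248*((⅘ - 16)*(3 + 32)) = (2*√562)*(-76/5*35) = (2*√562)*(-532) = -1064*√562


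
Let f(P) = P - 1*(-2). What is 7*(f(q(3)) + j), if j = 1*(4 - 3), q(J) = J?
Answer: 42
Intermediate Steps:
f(P) = 2 + P (f(P) = P + 2 = 2 + P)
j = 1 (j = 1*1 = 1)
7*(f(q(3)) + j) = 7*((2 + 3) + 1) = 7*(5 + 1) = 7*6 = 42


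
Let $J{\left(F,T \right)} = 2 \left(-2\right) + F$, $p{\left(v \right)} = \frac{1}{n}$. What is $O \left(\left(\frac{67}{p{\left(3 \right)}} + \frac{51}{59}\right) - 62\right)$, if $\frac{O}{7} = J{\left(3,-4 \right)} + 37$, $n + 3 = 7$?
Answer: $\frac{3075660}{59} \approx 52130.0$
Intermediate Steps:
$n = 4$ ($n = -3 + 7 = 4$)
$p{\left(v \right)} = \frac{1}{4}$
$J{\left(F,T \right)} = -4 + F$
$O = 252$ ($O = 7 \left(\left(-4 + 3\right) + 37\right) = 7 \left(-1 + 37\right) = 7 \cdot 36 = 252$)
$O \left(\left(\frac{67}{p{\left(3 \right)}} + \frac{51}{59}\right) - 62\right) = 252 \left(\left(67 \frac{1}{\frac{1}{4}} + \frac{51}{59}\right) - 62\right) = 252 \left(\left(67 \cdot 4 + 51 \cdot \frac{1}{59}\right) - 62\right) = 252 \left(\left(268 + \frac{51}{59}\right) - 62\right) = 252 \left(\frac{15863}{59} - 62\right) = 252 \cdot \frac{12205}{59} = \frac{3075660}{59}$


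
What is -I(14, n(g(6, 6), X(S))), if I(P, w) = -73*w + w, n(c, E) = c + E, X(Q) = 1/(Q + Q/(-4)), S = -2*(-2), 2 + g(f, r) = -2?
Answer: -264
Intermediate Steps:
g(f, r) = -4 (g(f, r) = -2 - 2 = -4)
S = 4
X(Q) = 4/(3*Q) (X(Q) = 1/(Q + Q*(-¼)) = 1/(Q - Q/4) = 1/(3*Q/4) = 4/(3*Q))
n(c, E) = E + c
I(P, w) = -72*w
-I(14, n(g(6, 6), X(S))) = -(-72)*((4/3)/4 - 4) = -(-72)*((4/3)*(¼) - 4) = -(-72)*(⅓ - 4) = -(-72)*(-11)/3 = -1*264 = -264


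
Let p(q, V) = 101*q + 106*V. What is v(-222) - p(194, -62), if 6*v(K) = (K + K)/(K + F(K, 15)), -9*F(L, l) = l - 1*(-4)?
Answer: -26264708/2017 ≈ -13022.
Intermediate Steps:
F(L, l) = -4/9 - l/9 (F(L, l) = -(l - 1*(-4))/9 = -(l + 4)/9 = -(4 + l)/9 = -4/9 - l/9)
v(K) = K/(3*(-19/9 + K)) (v(K) = ((K + K)/(K + (-4/9 - ⅑*15)))/6 = ((2*K)/(K + (-4/9 - 5/3)))/6 = ((2*K)/(K - 19/9))/6 = ((2*K)/(-19/9 + K))/6 = (2*K/(-19/9 + K))/6 = K/(3*(-19/9 + K)))
v(-222) - p(194, -62) = 3*(-222)/(-19 + 9*(-222)) - (101*194 + 106*(-62)) = 3*(-222)/(-19 - 1998) - (19594 - 6572) = 3*(-222)/(-2017) - 1*13022 = 3*(-222)*(-1/2017) - 13022 = 666/2017 - 13022 = -26264708/2017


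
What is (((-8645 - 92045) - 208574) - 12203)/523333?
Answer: -321467/523333 ≈ -0.61427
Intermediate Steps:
(((-8645 - 92045) - 208574) - 12203)/523333 = ((-100690 - 208574) - 12203)*(1/523333) = (-309264 - 12203)*(1/523333) = -321467*1/523333 = -321467/523333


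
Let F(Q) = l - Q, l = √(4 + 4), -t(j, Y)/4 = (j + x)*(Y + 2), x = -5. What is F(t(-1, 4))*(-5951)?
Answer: 856944 - 11902*√2 ≈ 8.4011e+5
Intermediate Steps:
t(j, Y) = -4*(-5 + j)*(2 + Y) (t(j, Y) = -4*(j - 5)*(Y + 2) = -4*(-5 + j)*(2 + Y))
l = 2*√2 (l = √8 = 2*√2 ≈ 2.8284)
F(Q) = -Q + 2*√2 (F(Q) = 2*√2 - Q = -Q + 2*√2)
F(t(-1, 4))*(-5951) = (-(40 - 8*(-1) + 20*4 - 4*4*(-1)) + 2*√2)*(-5951) = (-(40 + 8 + 80 + 16) + 2*√2)*(-5951) = (-1*144 + 2*√2)*(-5951) = (-144 + 2*√2)*(-5951) = 856944 - 11902*√2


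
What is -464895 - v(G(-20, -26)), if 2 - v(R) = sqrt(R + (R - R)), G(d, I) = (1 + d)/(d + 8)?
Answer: -464897 + sqrt(57)/6 ≈ -4.6490e+5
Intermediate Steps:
G(d, I) = (1 + d)/(8 + d)
v(R) = 2 - sqrt(R) (v(R) = 2 - sqrt(R + (R - R)) = 2 - sqrt(R + 0) = 2 - sqrt(R))
-464895 - v(G(-20, -26)) = -464895 - (2 - sqrt((1 - 20)/(8 - 20))) = -464895 - (2 - sqrt(-19/(-12))) = -464895 - (2 - sqrt(-1/12*(-19))) = -464895 - (2 - sqrt(19/12)) = -464895 - (2 - sqrt(57)/6) = -464895 + (-2 + sqrt(57)/6) = -464897 + sqrt(57)/6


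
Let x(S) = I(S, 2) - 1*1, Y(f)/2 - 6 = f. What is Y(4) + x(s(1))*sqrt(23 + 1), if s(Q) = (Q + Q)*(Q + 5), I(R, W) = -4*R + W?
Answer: 20 - 94*sqrt(6) ≈ -210.25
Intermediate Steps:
I(R, W) = W - 4*R
s(Q) = 2*Q*(5 + Q) (s(Q) = (2*Q)*(5 + Q) = 2*Q*(5 + Q))
Y(f) = 12 + 2*f
x(S) = 1 - 4*S (x(S) = (2 - 4*S) - 1*1 = (2 - 4*S) - 1 = 1 - 4*S)
Y(4) + x(s(1))*sqrt(23 + 1) = (12 + 2*4) + (1 - 8*(5 + 1))*sqrt(23 + 1) = (12 + 8) + (1 - 8*6)*sqrt(24) = 20 + (1 - 4*12)*(2*sqrt(6)) = 20 + (1 - 48)*(2*sqrt(6)) = 20 - 94*sqrt(6)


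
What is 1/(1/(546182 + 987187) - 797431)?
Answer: -1533369/1222755975038 ≈ -1.2540e-6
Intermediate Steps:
1/(1/(546182 + 987187) - 797431) = 1/(1/1533369 - 797431) = 1/(-1222755975038/1533369) = -1533369/1222755975038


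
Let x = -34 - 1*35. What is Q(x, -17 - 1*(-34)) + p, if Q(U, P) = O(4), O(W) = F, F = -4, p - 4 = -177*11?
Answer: -1947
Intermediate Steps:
p = -1943 (p = 4 - 177*11 = 4 - 1947 = -1943)
O(W) = -4
x = -69 (x = -34 - 35 = -69)
Q(U, P) = -4
Q(x, -17 - 1*(-34)) + p = -4 - 1943 = -1947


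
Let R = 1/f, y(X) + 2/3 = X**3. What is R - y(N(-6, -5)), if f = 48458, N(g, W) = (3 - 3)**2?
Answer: 96919/145374 ≈ 0.66669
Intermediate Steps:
N(g, W) = 0 (N(g, W) = 0**2 = 0)
y(X) = -2/3 + X**3
R = 1/48458 ≈ 2.0636e-5
R - y(N(-6, -5)) = 1/48458 - (-2/3 + 0**3) = 1/48458 - (-2/3 + 0) = 1/48458 - 1*(-2/3) = 1/48458 + 2/3 = 96919/145374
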